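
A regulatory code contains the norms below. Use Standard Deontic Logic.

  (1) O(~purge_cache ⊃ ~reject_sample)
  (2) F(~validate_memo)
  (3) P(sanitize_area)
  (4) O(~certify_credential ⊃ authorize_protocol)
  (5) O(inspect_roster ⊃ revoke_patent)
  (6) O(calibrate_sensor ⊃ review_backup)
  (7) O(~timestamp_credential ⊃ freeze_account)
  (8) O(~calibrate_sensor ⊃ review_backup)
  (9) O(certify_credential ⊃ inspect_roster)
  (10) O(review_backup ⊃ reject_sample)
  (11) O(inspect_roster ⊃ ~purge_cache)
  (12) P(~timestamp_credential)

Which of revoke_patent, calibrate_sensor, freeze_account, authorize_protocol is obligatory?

authorize_protocol

Premises 8 and 6 cover both cases: O(~calibrate_sensor ⊃ review_backup) and O(calibrate_sensor ⊃ review_backup). Since ~calibrate_sensor ∨ calibrate_sensor is a tautology, O(review_backup) follows.
With premise 10, O(review_backup ⊃ reject_sample), the K-axiom yields O(reject_sample).
Premise 1, O(~purge_cache ⊃ ~reject_sample), contraposes to O(reject_sample ⊃ purge_cache); with O(reject_sample) we get O(purge_cache).
The contrapositive of premise 11 (O(inspect_roster ⊃ ~purge_cache)) is O(purge_cache ⊃ ~inspect_roster), and O(purge_cache) is already established, so O(~inspect_roster).
The contrapositive of premise 9 (O(certify_credential ⊃ inspect_roster)) is O(~inspect_roster ⊃ ~certify_credential), and O(~inspect_roster) is already established, so O(~certify_credential).
From O(~certify_credential) and premise 4, O(~certify_credential ⊃ authorize_protocol), we obtain O(authorize_protocol).
So O(authorize_protocol) holds — authorize_protocol is obligatory. None of the other listed options is made obligatory by any chain of premises.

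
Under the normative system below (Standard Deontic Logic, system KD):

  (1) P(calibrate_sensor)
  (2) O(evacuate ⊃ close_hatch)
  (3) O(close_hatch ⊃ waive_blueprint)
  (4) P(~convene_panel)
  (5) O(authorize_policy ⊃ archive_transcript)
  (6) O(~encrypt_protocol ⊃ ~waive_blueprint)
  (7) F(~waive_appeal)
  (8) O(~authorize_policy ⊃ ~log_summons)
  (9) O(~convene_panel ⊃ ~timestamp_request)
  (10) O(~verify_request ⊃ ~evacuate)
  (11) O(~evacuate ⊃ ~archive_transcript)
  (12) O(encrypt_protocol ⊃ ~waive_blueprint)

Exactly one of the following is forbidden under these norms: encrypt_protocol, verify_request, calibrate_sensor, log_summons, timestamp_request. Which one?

log_summons

Premises 6 and 12 are O(~encrypt_protocol ⊃ ~waive_blueprint) and O(encrypt_protocol ⊃ ~waive_blueprint); every ideal world satisfies ~encrypt_protocol or encrypt_protocol, so in either case ~waive_blueprint holds — hence O(~waive_blueprint).
Premise 3, O(close_hatch ⊃ waive_blueprint), contraposes to O(~waive_blueprint ⊃ ~close_hatch); with O(~waive_blueprint) we get O(~close_hatch).
Premise 2, O(evacuate ⊃ close_hatch), contraposes to O(~close_hatch ⊃ ~evacuate); with O(~close_hatch) we get O(~evacuate).
Premise 11 is O(~evacuate ⊃ ~archive_transcript); since O(~evacuate), deontic closure gives O(~archive_transcript).
The contrapositive of premise 5 (O(authorize_policy ⊃ archive_transcript)) is O(~archive_transcript ⊃ ~authorize_policy), and O(~archive_transcript) is already established, so O(~authorize_policy).
With premise 8, O(~authorize_policy ⊃ ~log_summons), the K-axiom yields O(~log_summons).
So O(~log_summons) holds, i.e. log_summons is forbidden. None of the other listed options is forbidden under the premises.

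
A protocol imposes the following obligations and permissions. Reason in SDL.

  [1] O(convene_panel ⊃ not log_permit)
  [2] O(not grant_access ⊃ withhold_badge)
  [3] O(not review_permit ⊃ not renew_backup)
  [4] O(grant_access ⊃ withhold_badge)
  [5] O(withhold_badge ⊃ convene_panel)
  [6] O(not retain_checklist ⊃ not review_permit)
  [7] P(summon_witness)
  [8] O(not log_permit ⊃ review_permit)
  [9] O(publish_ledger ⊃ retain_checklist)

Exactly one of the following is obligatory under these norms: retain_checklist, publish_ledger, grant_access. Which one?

By case analysis on grant_access: premise 4 gives O(grant_access ⊃ withhold_badge) and premise 2 gives O(not grant_access ⊃ withhold_badge), so O(withhold_badge) either way.
Applying K to premise 5 (O(withhold_badge ⊃ convene_panel)) and O(withhold_badge) yields O(convene_panel).
Applying K to premise 1 (O(convene_panel ⊃ not log_permit)) and O(convene_panel) yields O(not log_permit).
From O(not log_permit) and premise 8, O(not log_permit ⊃ review_permit), we obtain O(review_permit).
The contrapositive of premise 6 (O(not retain_checklist ⊃ not review_permit)) is O(review_permit ⊃ retain_checklist), and O(review_permit) is already established, so O(retain_checklist).
So O(retain_checklist) holds — retain_checklist is obligatory. None of the other listed options is made obligatory by any chain of premises.

retain_checklist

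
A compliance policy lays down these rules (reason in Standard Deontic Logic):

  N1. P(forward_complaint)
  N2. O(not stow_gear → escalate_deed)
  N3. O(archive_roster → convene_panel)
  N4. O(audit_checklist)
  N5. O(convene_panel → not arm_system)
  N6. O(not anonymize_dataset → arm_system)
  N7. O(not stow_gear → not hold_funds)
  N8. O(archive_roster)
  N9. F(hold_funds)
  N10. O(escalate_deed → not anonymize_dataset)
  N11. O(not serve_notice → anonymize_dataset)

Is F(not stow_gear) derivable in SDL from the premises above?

Yes

Premise 8 states O(archive_roster) outright.
With premise 3, O(archive_roster → convene_panel), the K-axiom yields O(convene_panel).
Applying K to premise 5 (O(convene_panel → not arm_system)) and O(convene_panel) yields O(not arm_system).
The contrapositive of premise 6 (O(not anonymize_dataset → arm_system)) is O(not arm_system → anonymize_dataset), and O(not arm_system) is already established, so O(anonymize_dataset).
Premise 10, O(escalate_deed → not anonymize_dataset), contraposes to O(anonymize_dataset → not escalate_deed); with O(anonymize_dataset) we get O(not escalate_deed).
Premise 2 is O(not stow_gear → escalate_deed); contrapositively O(not escalate_deed → stow_gear). Since O(not escalate_deed) holds, K gives O(stow_gear).
Premises 1, 4, 7, 9, 11 do not contribute to this derivation.
So O(stow_gear) holds, i.e. F(not stow_gear). The claim follows.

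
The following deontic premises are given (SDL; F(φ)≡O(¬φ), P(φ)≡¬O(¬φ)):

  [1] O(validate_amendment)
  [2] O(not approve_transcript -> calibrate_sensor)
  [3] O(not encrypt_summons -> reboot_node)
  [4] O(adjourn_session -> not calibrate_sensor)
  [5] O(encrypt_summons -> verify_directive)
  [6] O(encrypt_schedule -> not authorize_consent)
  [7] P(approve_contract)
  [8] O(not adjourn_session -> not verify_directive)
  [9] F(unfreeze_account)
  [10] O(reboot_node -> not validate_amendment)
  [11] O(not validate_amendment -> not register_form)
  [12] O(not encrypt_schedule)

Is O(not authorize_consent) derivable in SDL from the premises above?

No

Premise 6 is O(encrypt_schedule -> not authorize_consent), but O(encrypt_schedule) is not derivable from the premises, so it does not yield O(not authorize_consent).
No other premise forces O(not authorize_consent). An ideal world satisfying every premise can still have not authorize_consent false, so O(not authorize_consent) is not derivable.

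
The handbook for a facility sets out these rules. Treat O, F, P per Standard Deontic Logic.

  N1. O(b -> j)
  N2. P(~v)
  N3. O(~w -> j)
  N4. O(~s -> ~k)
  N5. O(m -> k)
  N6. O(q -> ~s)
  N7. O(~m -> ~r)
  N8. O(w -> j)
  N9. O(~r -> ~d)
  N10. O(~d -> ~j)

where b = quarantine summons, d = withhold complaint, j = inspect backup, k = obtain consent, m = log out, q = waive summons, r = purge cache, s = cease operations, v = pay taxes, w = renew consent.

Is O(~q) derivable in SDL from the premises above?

Yes

Premises 8 and 3 are O(w -> j) and O(~w -> j); every ideal world satisfies w or ~w, so in either case j holds — hence O(j).
Premise 10 is O(~d -> ~j); contrapositively O(j -> d). Since O(j) holds, K gives O(d).
Premise 9 is O(~r -> ~d); contrapositively O(d -> r). Since O(d) holds, K gives O(r).
Premise 7, O(~m -> ~r), contraposes to O(r -> m); with O(r) we get O(m).
Applying K to premise 5 (O(m -> k)) and O(m) yields O(k).
Premise 4 is O(~s -> ~k); contrapositively O(k -> s). Since O(k) holds, K gives O(s).
Premise 6 is O(q -> ~s); contrapositively O(s -> ~q). Since O(s) holds, K gives O(~q).
Premises 1, 2 do not contribute to this derivation.
So O(~q) follows.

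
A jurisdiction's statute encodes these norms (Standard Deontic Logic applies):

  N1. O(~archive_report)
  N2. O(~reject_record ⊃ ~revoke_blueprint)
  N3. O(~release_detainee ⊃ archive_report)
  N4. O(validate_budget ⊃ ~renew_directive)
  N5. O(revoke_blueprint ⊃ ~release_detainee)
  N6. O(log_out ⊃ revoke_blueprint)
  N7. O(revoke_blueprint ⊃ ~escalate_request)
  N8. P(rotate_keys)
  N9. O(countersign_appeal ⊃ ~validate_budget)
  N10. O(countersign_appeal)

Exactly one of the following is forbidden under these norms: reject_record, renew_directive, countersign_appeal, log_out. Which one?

Premise 1 gives O(~archive_report).
Premise 3, O(~release_detainee ⊃ archive_report), contraposes to O(~archive_report ⊃ release_detainee); with O(~archive_report) we get O(release_detainee).
Premise 5 is O(revoke_blueprint ⊃ ~release_detainee); contrapositively O(release_detainee ⊃ ~revoke_blueprint). Since O(release_detainee) holds, K gives O(~revoke_blueprint).
The contrapositive of premise 6 (O(log_out ⊃ revoke_blueprint)) is O(~revoke_blueprint ⊃ ~log_out), and O(~revoke_blueprint) is already established, so O(~log_out).
So O(~log_out) holds, i.e. log_out is forbidden. None of the other listed options is forbidden under the premises.

log_out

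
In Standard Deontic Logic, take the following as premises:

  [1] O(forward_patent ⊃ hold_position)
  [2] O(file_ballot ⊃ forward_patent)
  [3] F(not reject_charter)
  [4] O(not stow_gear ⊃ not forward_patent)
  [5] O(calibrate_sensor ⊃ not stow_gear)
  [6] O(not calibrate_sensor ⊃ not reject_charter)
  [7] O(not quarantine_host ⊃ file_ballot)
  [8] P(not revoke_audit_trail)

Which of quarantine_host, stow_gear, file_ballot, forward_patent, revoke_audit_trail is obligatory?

Premise 3, F(not reject_charter), is equivalent to O(reject_charter).
Premise 6, O(not calibrate_sensor ⊃ not reject_charter), contraposes to O(reject_charter ⊃ calibrate_sensor); with O(reject_charter) we get O(calibrate_sensor).
Premise 5 is O(calibrate_sensor ⊃ not stow_gear); since O(calibrate_sensor), deontic closure gives O(not stow_gear).
Premise 4 is O(not stow_gear ⊃ not forward_patent); since O(not stow_gear), deontic closure gives O(not forward_patent).
Premise 2, O(file_ballot ⊃ forward_patent), contraposes to O(not forward_patent ⊃ not file_ballot); with O(not forward_patent) we get O(not file_ballot).
Premise 7 is O(not quarantine_host ⊃ file_ballot); contrapositively O(not file_ballot ⊃ quarantine_host). Since O(not file_ballot) holds, K gives O(quarantine_host).
So O(quarantine_host) holds — quarantine_host is obligatory. None of the other listed options is made obligatory by any chain of premises.

quarantine_host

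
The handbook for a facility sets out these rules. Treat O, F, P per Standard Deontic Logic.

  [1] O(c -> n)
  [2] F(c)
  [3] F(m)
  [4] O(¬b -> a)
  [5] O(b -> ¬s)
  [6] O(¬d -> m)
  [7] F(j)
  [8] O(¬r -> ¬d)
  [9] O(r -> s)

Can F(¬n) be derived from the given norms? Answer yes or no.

Premise 1 is O(c -> n), but O(c) is not derivable from the premises, so it does not yield O(n).
No other premise forces O(n). An ideal world satisfying every premise can still have ¬n true, so F(¬n) is not derivable.

No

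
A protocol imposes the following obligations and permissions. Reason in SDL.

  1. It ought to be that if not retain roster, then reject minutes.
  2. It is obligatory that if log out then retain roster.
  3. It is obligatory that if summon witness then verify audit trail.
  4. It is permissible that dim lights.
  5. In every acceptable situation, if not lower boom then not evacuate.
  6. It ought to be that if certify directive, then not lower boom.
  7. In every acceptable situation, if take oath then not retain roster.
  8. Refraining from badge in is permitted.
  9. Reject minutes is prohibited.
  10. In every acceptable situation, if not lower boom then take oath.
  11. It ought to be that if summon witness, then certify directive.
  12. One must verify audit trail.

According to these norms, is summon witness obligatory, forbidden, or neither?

F(reject_minutes) at premise 9 means O(¬reject_minutes).
Premise 1, O(¬retain_roster → reject_minutes), contraposes to O(¬reject_minutes → retain_roster); with O(¬reject_minutes) we get O(retain_roster).
The contrapositive of premise 7 (O(take_oath → ¬retain_roster)) is O(retain_roster → ¬take_oath), and O(retain_roster) is already established, so O(¬take_oath).
Premise 10 is O(¬lower_boom → take_oath); contrapositively O(¬take_oath → lower_boom). Since O(¬take_oath) holds, K gives O(lower_boom).
The contrapositive of premise 6 (O(certify_directive → ¬lower_boom)) is O(lower_boom → ¬certify_directive), and O(lower_boom) is already established, so O(¬certify_directive).
The contrapositive of premise 11 (O(summon_witness → certify_directive)) is O(¬certify_directive → ¬summon_witness), and O(¬certify_directive) is already established, so O(¬summon_witness).
Premises 2, 3, 4, 5, 8, 12 do not contribute to this derivation.
Thus O(¬summon_witness), which is F(summon_witness): summon_witness is forbidden.

Forbidden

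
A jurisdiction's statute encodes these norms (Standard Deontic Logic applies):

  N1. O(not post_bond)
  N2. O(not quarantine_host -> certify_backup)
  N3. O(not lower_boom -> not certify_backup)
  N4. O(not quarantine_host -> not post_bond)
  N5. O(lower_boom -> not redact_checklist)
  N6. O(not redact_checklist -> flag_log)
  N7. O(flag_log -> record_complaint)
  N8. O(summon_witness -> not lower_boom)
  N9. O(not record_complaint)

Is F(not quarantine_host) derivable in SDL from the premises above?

Premise 9 states O(not record_complaint) outright.
The contrapositive of premise 7 (O(flag_log -> record_complaint)) is O(not record_complaint -> not flag_log), and O(not record_complaint) is already established, so O(not flag_log).
Premise 6, O(not redact_checklist -> flag_log), contraposes to O(not flag_log -> redact_checklist); with O(not flag_log) we get O(redact_checklist).
Premise 5, O(lower_boom -> not redact_checklist), contraposes to O(redact_checklist -> not lower_boom); with O(redact_checklist) we get O(not lower_boom).
Applying K to premise 3 (O(not lower_boom -> not certify_backup)) and O(not lower_boom) yields O(not certify_backup).
Premise 2 is O(not quarantine_host -> certify_backup); contrapositively O(not certify_backup -> quarantine_host). Since O(not certify_backup) holds, K gives O(quarantine_host).
Premises 1, 4, 8 do not contribute to this derivation.
So O(quarantine_host) holds, i.e. F(not quarantine_host). The claim follows.

Yes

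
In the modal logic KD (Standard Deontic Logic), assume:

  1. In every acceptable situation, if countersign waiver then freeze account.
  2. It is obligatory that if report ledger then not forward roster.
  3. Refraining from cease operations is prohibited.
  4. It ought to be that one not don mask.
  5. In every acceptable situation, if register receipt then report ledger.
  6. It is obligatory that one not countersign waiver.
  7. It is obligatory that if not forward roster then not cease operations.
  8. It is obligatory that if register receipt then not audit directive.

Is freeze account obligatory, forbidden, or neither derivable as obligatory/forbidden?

Premise 1 is O(countersign_waiver → freeze_account), but O(countersign_waiver) is not derivable from the premises, so it does not yield O(freeze_account).
No premise or chain of K-axiom applications forces O(freeze_account), and none forces O(¬freeze_account). So freeze_account is neither obligatory nor forbidden under these norms.

Neither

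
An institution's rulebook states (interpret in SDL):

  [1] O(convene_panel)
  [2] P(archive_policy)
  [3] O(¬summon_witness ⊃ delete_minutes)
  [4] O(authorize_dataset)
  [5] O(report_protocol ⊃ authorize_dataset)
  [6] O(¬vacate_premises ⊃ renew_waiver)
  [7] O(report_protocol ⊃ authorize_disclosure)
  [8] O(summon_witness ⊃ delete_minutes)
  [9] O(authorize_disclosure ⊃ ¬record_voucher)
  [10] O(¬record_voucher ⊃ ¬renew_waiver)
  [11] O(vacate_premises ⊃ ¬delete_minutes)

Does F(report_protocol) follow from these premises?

Yes

By case analysis on summon_witness: premise 8 gives O(summon_witness ⊃ delete_minutes) and premise 3 gives O(¬summon_witness ⊃ delete_minutes), so O(delete_minutes) either way.
The contrapositive of premise 11 (O(vacate_premises ⊃ ¬delete_minutes)) is O(delete_minutes ⊃ ¬vacate_premises), and O(delete_minutes) is already established, so O(¬vacate_premises).
With premise 6, O(¬vacate_premises ⊃ renew_waiver), the K-axiom yields O(renew_waiver).
Premise 10, O(¬record_voucher ⊃ ¬renew_waiver), contraposes to O(renew_waiver ⊃ record_voucher); with O(renew_waiver) we get O(record_voucher).
Premise 9 is O(authorize_disclosure ⊃ ¬record_voucher); contrapositively O(record_voucher ⊃ ¬authorize_disclosure). Since O(record_voucher) holds, K gives O(¬authorize_disclosure).
Premise 7, O(report_protocol ⊃ authorize_disclosure), contraposes to O(¬authorize_disclosure ⊃ ¬report_protocol); with O(¬authorize_disclosure) we get O(¬report_protocol).
Premises 1, 2, 4, 5 do not contribute to this derivation.
So O(¬report_protocol) holds, i.e. F(report_protocol). The claim follows.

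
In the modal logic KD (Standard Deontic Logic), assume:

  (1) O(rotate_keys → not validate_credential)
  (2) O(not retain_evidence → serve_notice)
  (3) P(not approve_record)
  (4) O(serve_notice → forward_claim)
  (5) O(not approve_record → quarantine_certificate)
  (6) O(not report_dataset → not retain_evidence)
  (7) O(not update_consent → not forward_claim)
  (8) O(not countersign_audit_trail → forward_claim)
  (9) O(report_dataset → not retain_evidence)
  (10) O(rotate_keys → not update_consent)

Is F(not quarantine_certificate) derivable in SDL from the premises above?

Premise 5 is O(not approve_record → quarantine_certificate), but O(not approve_record) is not derivable from the premises (the permission P(not approve_record) asserts only not O(approve_record), not O(not approve_record)), so it does not yield O(quarantine_certificate).
No other premise forces O(quarantine_certificate). An ideal world satisfying every premise can still have not quarantine_certificate true, so F(not quarantine_certificate) is not derivable.

No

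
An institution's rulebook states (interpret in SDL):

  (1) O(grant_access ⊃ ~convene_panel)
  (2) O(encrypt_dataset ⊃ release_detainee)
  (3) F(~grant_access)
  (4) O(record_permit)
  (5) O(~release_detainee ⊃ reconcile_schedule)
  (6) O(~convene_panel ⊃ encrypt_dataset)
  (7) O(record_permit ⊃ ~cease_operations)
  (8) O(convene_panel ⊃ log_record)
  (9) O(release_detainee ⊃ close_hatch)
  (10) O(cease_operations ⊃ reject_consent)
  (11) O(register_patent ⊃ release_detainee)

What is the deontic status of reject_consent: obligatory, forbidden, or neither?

Premise 10 is O(cease_operations ⊃ reject_consent), but O(cease_operations) is not derivable from the premises, so it does not yield O(reject_consent).
No premise or chain of K-axiom applications forces O(reject_consent), and none forces O(~reject_consent). So reject_consent is neither obligatory nor forbidden under these norms.

Neither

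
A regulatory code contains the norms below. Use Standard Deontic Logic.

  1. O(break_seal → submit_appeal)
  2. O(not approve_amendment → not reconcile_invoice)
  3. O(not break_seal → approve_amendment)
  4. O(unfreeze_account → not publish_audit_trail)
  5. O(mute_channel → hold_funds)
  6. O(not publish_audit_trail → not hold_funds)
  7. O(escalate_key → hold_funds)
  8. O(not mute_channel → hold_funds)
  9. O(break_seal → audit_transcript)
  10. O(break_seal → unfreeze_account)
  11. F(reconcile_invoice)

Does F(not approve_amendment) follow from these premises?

By case analysis on mute_channel: premise 5 gives O(mute_channel → hold_funds) and premise 8 gives O(not mute_channel → hold_funds), so O(hold_funds) either way.
Premise 6, O(not publish_audit_trail → not hold_funds), contraposes to O(hold_funds → publish_audit_trail); with O(hold_funds) we get O(publish_audit_trail).
Premise 4, O(unfreeze_account → not publish_audit_trail), contraposes to O(publish_audit_trail → not unfreeze_account); with O(publish_audit_trail) we get O(not unfreeze_account).
The contrapositive of premise 10 (O(break_seal → unfreeze_account)) is O(not unfreeze_account → not break_seal), and O(not unfreeze_account) is already established, so O(not break_seal).
From O(not break_seal) and premise 3, O(not break_seal → approve_amendment), we obtain O(approve_amendment).
Premises 1, 2, 7, 9, 11 do not contribute to this derivation.
So O(approve_amendment) holds, i.e. F(not approve_amendment). The claim follows.

Yes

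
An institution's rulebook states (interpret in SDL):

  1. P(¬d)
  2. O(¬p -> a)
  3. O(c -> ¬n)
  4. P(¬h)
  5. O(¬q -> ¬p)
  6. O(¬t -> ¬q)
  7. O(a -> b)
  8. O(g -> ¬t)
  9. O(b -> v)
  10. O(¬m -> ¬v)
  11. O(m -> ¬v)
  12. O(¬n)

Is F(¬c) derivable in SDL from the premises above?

Premise 3 is O(c -> ¬n); even if O(¬n) held, inferring O(c) would be affirming the consequent — invalid.
No other premise forces O(c). An ideal world satisfying every premise can still have ¬c true, so F(¬c) is not derivable.

No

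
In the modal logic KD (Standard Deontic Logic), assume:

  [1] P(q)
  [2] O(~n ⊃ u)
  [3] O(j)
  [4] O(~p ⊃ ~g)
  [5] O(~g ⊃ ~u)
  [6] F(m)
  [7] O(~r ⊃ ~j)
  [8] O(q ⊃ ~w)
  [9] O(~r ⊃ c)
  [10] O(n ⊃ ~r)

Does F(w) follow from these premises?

Premise 8 is O(q ⊃ ~w), but O(q) is not derivable from the premises (the permission P(q) asserts only ~O(~q), not O(q)), so it does not yield O(~w).
No other premise forces O(~w). An ideal world satisfying every premise can still have w true, so F(w) is not derivable.

No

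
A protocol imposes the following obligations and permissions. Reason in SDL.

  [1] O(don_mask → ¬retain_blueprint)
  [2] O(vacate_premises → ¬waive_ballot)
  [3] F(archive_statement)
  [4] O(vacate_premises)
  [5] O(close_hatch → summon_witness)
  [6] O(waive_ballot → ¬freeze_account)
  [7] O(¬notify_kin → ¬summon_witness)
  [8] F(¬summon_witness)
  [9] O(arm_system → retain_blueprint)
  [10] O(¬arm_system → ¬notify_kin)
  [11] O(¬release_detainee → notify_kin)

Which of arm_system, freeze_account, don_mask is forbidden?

don_mask

F(¬summon_witness) at premise 8 means O(summon_witness).
The contrapositive of premise 7 (O(¬notify_kin → ¬summon_witness)) is O(summon_witness → notify_kin), and O(summon_witness) is already established, so O(notify_kin).
Premise 10 is O(¬arm_system → ¬notify_kin); contrapositively O(notify_kin → arm_system). Since O(notify_kin) holds, K gives O(arm_system).
From O(arm_system) and premise 9, O(arm_system → retain_blueprint), we obtain O(retain_blueprint).
Premise 1, O(don_mask → ¬retain_blueprint), contraposes to O(retain_blueprint → ¬don_mask); with O(retain_blueprint) we get O(¬don_mask).
So O(¬don_mask) holds, i.e. don_mask is forbidden. None of the other listed options is forbidden under the premises.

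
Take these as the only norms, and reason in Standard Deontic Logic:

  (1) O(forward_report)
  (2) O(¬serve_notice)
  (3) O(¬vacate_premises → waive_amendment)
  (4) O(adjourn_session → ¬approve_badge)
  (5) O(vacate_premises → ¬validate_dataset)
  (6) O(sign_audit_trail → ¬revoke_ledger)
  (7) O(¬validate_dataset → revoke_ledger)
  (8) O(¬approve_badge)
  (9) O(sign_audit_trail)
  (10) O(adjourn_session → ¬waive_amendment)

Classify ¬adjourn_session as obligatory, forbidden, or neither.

Obligatory

Premise 9 gives O(sign_audit_trail).
From O(sign_audit_trail) and premise 6, O(sign_audit_trail → ¬revoke_ledger), we obtain O(¬revoke_ledger).
Premise 7, O(¬validate_dataset → revoke_ledger), contraposes to O(¬revoke_ledger → validate_dataset); with O(¬revoke_ledger) we get O(validate_dataset).
Premise 5 is O(vacate_premises → ¬validate_dataset); contrapositively O(validate_dataset → ¬vacate_premises). Since O(validate_dataset) holds, K gives O(¬vacate_premises).
From O(¬vacate_premises) and premise 3, O(¬vacate_premises → waive_amendment), we obtain O(waive_amendment).
Premise 10 is O(adjourn_session → ¬waive_amendment); contrapositively O(waive_amendment → ¬adjourn_session). Since O(waive_amendment) holds, K gives O(¬adjourn_session).
Premises 1, 2, 4, 8 do not contribute to this derivation.
Hence ¬adjourn_session is obligatory.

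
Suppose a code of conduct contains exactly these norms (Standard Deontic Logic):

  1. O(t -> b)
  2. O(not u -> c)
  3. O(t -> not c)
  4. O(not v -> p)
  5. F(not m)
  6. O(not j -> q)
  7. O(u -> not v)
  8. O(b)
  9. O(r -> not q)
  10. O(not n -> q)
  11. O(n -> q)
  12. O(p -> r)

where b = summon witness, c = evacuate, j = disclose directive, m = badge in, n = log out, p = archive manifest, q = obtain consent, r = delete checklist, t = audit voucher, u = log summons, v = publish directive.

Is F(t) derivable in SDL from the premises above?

By case analysis on n: premise 11 gives O(n -> q) and premise 10 gives O(not n -> q), so O(q) either way.
Premise 9, O(r -> not q), contraposes to O(q -> not r); with O(q) we get O(not r).
Premise 12, O(p -> r), contraposes to O(not r -> not p); with O(not r) we get O(not p).
The contrapositive of premise 4 (O(not v -> p)) is O(not p -> v), and O(not p) is already established, so O(v).
Premise 7 is O(u -> not v); contrapositively O(v -> not u). Since O(v) holds, K gives O(not u).
With premise 2, O(not u -> c), the K-axiom yields O(c).
The contrapositive of premise 3 (O(t -> not c)) is O(c -> not t), and O(c) is already established, so O(not t).
Premises 1, 5, 6, 8 do not contribute to this derivation.
So O(not t) holds, i.e. F(t). The claim follows.

Yes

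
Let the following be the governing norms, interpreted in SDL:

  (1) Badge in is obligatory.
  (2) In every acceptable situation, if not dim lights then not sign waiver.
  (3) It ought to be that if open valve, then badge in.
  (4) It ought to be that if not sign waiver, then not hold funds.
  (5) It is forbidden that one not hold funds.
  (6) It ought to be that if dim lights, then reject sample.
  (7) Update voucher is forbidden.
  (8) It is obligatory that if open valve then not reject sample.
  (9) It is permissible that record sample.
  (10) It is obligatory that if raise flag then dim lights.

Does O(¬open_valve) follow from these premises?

Premise 5 is F(¬hold_funds), i.e. O(hold_funds).
Premise 4, O(¬sign_waiver → ¬hold_funds), contraposes to O(hold_funds → sign_waiver); with O(hold_funds) we get O(sign_waiver).
Premise 2 is O(¬dim_lights → ¬sign_waiver); contrapositively O(sign_waiver → dim_lights). Since O(sign_waiver) holds, K gives O(dim_lights).
With premise 6, O(dim_lights → reject_sample), the K-axiom yields O(reject_sample).
Premise 8 is O(open_valve → ¬reject_sample); contrapositively O(reject_sample → ¬open_valve). Since O(reject_sample) holds, K gives O(¬open_valve).
Premises 1, 3, 7, 9, 10 do not contribute to this derivation.
So O(¬open_valve) follows.

Yes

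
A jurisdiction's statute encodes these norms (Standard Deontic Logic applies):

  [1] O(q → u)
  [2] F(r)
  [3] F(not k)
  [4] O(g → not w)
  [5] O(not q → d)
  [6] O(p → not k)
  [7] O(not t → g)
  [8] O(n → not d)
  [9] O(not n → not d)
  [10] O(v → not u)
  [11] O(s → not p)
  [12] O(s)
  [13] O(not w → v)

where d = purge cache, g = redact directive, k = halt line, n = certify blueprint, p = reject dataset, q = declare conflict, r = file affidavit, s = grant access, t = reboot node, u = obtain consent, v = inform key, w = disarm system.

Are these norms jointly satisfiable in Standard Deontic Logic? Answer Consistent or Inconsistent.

Premise 6 is O(p → not k), but O(p) is not derivable from the premises, so it does not yield O(not k).
So O(not k) is not derivable, and the apparent clash with O(k) does not arise.
A world satisfying every obligation exists (e.g. d=false, g=false, k=true, n=false, p=false, q=true, r=false, s=true, t=true, u=true, v=false, w=true); no atom is both obligatory and forbidden, so the set is consistent.

Consistent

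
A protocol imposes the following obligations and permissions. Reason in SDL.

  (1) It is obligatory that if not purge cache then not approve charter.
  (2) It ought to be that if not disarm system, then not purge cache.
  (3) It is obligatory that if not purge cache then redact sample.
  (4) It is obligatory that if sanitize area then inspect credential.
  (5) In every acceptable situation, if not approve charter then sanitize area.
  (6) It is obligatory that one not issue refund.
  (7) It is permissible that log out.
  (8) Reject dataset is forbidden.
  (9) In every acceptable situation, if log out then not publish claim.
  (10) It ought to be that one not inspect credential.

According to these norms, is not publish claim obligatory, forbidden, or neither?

Neither

Premise 9 is O(log_out → ¬publish_claim), but O(log_out) is not derivable from the premises (the permission P(log_out) asserts only ¬O(¬log_out), not O(log_out)), so it does not yield O(¬publish_claim).
No premise or chain of K-axiom applications forces O(¬publish_claim), and none forces O(publish_claim). So ¬publish_claim is neither obligatory nor forbidden under these norms.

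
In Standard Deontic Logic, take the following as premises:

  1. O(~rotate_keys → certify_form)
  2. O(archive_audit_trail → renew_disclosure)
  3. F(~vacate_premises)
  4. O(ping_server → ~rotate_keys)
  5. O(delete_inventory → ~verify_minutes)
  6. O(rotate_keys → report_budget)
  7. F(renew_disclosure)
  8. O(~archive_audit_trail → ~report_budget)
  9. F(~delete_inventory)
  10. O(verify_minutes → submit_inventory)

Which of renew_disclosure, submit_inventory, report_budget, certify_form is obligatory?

certify_form

Premise 7 is F(renew_disclosure), i.e. O(~renew_disclosure).
Premise 2 is O(archive_audit_trail → renew_disclosure); contrapositively O(~renew_disclosure → ~archive_audit_trail). Since O(~renew_disclosure) holds, K gives O(~archive_audit_trail).
With premise 8, O(~archive_audit_trail → ~report_budget), the K-axiom yields O(~report_budget).
Premise 6 is O(rotate_keys → report_budget); contrapositively O(~report_budget → ~rotate_keys). Since O(~report_budget) holds, K gives O(~rotate_keys).
From O(~rotate_keys) and premise 1, O(~rotate_keys → certify_form), we obtain O(certify_form).
So O(certify_form) holds — certify_form is obligatory. None of the other listed options is made obligatory by any chain of premises.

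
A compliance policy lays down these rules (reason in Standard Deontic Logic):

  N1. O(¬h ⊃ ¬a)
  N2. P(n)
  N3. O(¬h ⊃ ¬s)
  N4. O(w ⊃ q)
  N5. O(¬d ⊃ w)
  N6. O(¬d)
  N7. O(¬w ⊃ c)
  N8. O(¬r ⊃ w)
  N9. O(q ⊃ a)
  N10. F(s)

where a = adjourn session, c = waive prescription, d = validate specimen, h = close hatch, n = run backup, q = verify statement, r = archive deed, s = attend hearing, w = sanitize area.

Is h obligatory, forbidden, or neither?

Premise 6 states O(¬d) outright.
Applying K to premise 5 (O(¬d ⊃ w)) and O(¬d) yields O(w).
Applying K to premise 4 (O(w ⊃ q)) and O(w) yields O(q).
From O(q) and premise 9, O(q ⊃ a), we obtain O(a).
Premise 1 is O(¬h ⊃ ¬a); contrapositively O(a ⊃ h). Since O(a) holds, K gives O(h).
Premises 2, 3, 7, 8, 10 do not contribute to this derivation.
Hence h is obligatory.

Obligatory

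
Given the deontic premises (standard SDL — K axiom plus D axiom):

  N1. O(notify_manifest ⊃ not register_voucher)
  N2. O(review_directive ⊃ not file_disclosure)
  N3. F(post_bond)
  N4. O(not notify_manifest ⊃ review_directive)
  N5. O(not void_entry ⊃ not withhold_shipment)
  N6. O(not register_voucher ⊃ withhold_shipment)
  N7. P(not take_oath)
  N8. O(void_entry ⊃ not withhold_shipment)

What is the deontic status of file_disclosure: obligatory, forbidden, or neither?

By case analysis on not void_entry: premise 5 gives O(not void_entry ⊃ not withhold_shipment) and premise 8 gives O(void_entry ⊃ not withhold_shipment), so O(not withhold_shipment) either way.
Premise 6 is O(not register_voucher ⊃ withhold_shipment); contrapositively O(not withhold_shipment ⊃ register_voucher). Since O(not withhold_shipment) holds, K gives O(register_voucher).
The contrapositive of premise 1 (O(notify_manifest ⊃ not register_voucher)) is O(register_voucher ⊃ not notify_manifest), and O(register_voucher) is already established, so O(not notify_manifest).
Applying K to premise 4 (O(not notify_manifest ⊃ review_directive)) and O(not notify_manifest) yields O(review_directive).
From O(review_directive) and premise 2, O(review_directive ⊃ not file_disclosure), we obtain O(not file_disclosure).
Premises 3, 7 do not contribute to this derivation.
Thus O(not file_disclosure), which is F(file_disclosure): file_disclosure is forbidden.

Forbidden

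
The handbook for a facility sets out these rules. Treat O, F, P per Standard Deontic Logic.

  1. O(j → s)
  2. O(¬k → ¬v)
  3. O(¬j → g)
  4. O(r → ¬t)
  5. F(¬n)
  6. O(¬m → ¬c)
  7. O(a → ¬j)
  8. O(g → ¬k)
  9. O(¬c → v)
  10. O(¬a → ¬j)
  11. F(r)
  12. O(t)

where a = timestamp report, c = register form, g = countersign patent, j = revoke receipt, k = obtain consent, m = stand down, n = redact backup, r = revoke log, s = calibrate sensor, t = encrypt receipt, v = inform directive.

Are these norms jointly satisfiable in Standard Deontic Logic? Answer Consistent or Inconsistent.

Premise 4 is O(r → ¬t), but O(r) is not derivable from the premises, so it does not yield O(¬t).
So O(¬t) is not derivable, and the apparent clash with O(t) does not arise.
A world satisfying every obligation exists (e.g. a=false, c=true, g=true, j=false, k=false, m=true, n=true, r=false, s=false, t=true, v=false); no atom is both obligatory and forbidden, so the set is consistent.

Consistent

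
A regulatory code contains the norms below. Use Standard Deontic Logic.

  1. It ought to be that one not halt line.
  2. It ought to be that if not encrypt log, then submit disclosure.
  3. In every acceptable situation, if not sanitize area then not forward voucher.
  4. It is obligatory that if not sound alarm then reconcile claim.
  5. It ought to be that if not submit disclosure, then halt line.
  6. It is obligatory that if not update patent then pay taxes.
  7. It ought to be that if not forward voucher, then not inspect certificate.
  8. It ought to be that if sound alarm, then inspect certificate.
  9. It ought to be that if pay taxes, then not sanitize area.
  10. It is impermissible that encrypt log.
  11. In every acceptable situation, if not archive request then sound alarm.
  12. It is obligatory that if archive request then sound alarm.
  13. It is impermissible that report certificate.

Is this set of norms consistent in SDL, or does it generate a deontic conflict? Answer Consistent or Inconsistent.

Consistent

Premise 5 is O(¬submit_disclosure → halt_line), but O(¬submit_disclosure) is not derivable from the premises, so it does not yield O(halt_line).
So O(halt_line) is not derivable, and the apparent clash with O(¬halt_line) does not arise.
A world satisfying every obligation exists (e.g. archive_request=false, encrypt_log=false, forward_voucher=true, halt_line=false, inspect_certificate=true, pay_taxes=false, reconcile_claim=false, report_certificate=false, sanitize_area=true, sound_alarm=true, submit_disclosure=true, update_patent=true); no atom is both obligatory and forbidden, so the set is consistent.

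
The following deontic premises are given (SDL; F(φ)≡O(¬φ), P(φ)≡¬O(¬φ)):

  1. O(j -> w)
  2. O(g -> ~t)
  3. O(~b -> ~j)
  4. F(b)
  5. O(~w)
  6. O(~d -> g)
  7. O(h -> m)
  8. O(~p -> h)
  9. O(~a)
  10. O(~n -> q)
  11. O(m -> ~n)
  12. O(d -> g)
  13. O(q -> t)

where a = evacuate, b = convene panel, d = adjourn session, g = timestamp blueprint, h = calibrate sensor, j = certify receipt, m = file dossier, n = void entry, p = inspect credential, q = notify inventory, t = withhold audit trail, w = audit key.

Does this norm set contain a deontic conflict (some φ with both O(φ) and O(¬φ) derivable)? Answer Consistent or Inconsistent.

Consistent

Premise 1 is O(j -> w), but O(j) is not derivable from the premises, so it does not yield O(w).
So O(w) is not derivable, and the apparent clash with O(~w) does not arise.
A world satisfying every obligation exists (e.g. a=false, b=false, d=false, g=true, h=false, j=false, m=false, n=true, p=true, q=false, t=false, w=false); no atom is both obligatory and forbidden, so the set is consistent.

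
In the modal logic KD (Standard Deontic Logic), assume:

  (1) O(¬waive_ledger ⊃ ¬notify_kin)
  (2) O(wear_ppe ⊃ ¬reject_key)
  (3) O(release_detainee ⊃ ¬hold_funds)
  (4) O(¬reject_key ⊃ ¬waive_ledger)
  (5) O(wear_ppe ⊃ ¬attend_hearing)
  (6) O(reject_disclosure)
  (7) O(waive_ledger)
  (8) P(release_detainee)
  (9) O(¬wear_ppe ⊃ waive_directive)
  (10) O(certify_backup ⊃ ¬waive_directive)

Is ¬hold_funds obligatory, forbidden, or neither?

Neither

Premise 3 is O(release_detainee ⊃ ¬hold_funds), but O(release_detainee) is not derivable from the premises (the permission P(release_detainee) asserts only ¬O(¬release_detainee), not O(release_detainee)), so it does not yield O(¬hold_funds).
No premise or chain of K-axiom applications forces O(¬hold_funds), and none forces O(hold_funds). So ¬hold_funds is neither obligatory nor forbidden under these norms.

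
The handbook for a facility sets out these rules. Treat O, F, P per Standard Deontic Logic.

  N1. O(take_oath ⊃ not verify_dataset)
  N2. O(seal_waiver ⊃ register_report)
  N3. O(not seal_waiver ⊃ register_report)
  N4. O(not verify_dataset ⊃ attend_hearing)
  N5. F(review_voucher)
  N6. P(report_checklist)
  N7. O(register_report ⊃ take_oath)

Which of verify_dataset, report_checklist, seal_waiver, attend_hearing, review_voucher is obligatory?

By case analysis on not seal_waiver: premise 3 gives O(not seal_waiver ⊃ register_report) and premise 2 gives O(seal_waiver ⊃ register_report), so O(register_report) either way.
Premise 7 is O(register_report ⊃ take_oath); since O(register_report), deontic closure gives O(take_oath).
From O(take_oath) and premise 1, O(take_oath ⊃ not verify_dataset), we obtain O(not verify_dataset).
With premise 4, O(not verify_dataset ⊃ attend_hearing), the K-axiom yields O(attend_hearing).
So O(attend_hearing) holds — attend_hearing is obligatory. None of the other listed options is made obligatory by any chain of premises.

attend_hearing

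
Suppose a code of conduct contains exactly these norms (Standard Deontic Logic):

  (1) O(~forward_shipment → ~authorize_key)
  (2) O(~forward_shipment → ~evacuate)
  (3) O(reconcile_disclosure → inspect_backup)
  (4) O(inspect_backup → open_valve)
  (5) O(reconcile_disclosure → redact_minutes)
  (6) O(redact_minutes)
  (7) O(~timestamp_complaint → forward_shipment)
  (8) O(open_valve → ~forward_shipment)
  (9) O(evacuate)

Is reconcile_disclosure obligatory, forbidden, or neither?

Forbidden

Premise 9 gives O(evacuate).
The contrapositive of premise 2 (O(~forward_shipment → ~evacuate)) is O(evacuate → forward_shipment), and O(evacuate) is already established, so O(forward_shipment).
Premise 8 is O(open_valve → ~forward_shipment); contrapositively O(forward_shipment → ~open_valve). Since O(forward_shipment) holds, K gives O(~open_valve).
The contrapositive of premise 4 (O(inspect_backup → open_valve)) is O(~open_valve → ~inspect_backup), and O(~open_valve) is already established, so O(~inspect_backup).
The contrapositive of premise 3 (O(reconcile_disclosure → inspect_backup)) is O(~inspect_backup → ~reconcile_disclosure), and O(~inspect_backup) is already established, so O(~reconcile_disclosure).
Premises 1, 5, 6, 7 do not contribute to this derivation.
Thus O(~reconcile_disclosure), which is F(reconcile_disclosure): reconcile_disclosure is forbidden.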